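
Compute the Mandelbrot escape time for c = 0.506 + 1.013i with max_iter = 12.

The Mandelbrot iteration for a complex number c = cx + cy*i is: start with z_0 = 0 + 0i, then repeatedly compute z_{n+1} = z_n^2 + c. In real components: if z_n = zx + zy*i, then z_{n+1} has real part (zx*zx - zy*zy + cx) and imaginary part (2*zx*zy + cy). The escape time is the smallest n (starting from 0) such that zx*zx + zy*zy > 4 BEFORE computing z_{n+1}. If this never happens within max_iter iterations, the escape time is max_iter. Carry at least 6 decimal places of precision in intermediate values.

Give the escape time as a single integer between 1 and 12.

z_0 = 0 + 0i, c = 0.5060 + 1.0130i
Iter 1: z = 0.5060 + 1.0130i, |z|^2 = 1.2822
Iter 2: z = -0.2641 + 2.0382i, |z|^2 = 4.2238
Escaped at iteration 2

Answer: 2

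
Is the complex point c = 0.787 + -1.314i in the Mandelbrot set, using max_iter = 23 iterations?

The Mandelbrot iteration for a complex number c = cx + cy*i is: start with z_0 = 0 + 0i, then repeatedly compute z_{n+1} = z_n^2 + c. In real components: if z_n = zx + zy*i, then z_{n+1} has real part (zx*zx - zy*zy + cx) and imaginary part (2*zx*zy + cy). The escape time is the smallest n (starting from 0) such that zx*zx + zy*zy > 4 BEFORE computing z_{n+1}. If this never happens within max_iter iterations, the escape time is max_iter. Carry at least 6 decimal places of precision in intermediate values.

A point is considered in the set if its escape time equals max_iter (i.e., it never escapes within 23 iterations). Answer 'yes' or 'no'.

z_0 = 0 + 0i, c = 0.7870 + -1.3140i
Iter 1: z = 0.7870 + -1.3140i, |z|^2 = 2.3460
Iter 2: z = -0.3202 + -3.3822i, |z|^2 = 11.5421
Escaped at iteration 2

Answer: no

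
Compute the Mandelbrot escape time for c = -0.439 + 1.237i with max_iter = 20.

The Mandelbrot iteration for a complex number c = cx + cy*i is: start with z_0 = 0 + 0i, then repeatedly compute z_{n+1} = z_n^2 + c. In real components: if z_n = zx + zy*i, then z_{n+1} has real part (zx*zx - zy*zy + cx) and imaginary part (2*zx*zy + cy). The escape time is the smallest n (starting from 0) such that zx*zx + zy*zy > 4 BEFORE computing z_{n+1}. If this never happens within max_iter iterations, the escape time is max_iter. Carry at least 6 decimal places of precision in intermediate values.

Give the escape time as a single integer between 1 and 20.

z_0 = 0 + 0i, c = -0.4390 + 1.2370i
Iter 1: z = -0.4390 + 1.2370i, |z|^2 = 1.7229
Iter 2: z = -1.7764 + 0.1509i, |z|^2 = 3.1785
Iter 3: z = 2.6940 + 0.7008i, |z|^2 = 7.7487
Escaped at iteration 3

Answer: 3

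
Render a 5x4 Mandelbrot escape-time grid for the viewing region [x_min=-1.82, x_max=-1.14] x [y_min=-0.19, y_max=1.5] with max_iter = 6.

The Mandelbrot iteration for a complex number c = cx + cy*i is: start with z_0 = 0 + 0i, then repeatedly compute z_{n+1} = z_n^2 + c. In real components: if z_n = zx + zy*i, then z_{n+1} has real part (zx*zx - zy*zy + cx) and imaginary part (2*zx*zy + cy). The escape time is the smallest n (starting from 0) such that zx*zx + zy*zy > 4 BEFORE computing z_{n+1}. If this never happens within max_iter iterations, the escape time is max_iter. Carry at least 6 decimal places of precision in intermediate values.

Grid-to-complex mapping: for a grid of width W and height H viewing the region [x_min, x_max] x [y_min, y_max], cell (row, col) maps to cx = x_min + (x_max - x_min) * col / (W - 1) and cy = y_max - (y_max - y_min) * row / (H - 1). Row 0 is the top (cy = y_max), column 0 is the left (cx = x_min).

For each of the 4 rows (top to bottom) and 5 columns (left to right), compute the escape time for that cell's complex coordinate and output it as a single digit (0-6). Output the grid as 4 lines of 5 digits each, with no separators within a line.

(row=0, col=0): c = -1.8200 + 1.5000i → escape time 1
(row=0, col=1): c = -1.6500 + 1.5000i → escape time 1
(row=0, col=2): c = -1.4800 + 1.5000i → escape time 1
(row=0, col=3): c = -1.3100 + 1.5000i → escape time 2
(row=0, col=4): c = -1.1400 + 1.5000i → escape time 2
(row=1, col=0): c = -1.8200 + 0.9367i → escape time 1
(row=1, col=1): c = -1.6500 + 0.9367i → escape time 2
(row=1, col=2): c = -1.4800 + 0.9367i → escape time 3
(row=1, col=3): c = -1.3100 + 0.9367i → escape time 3
(row=1, col=4): c = -1.1400 + 0.9367i → escape time 3
(row=2, col=0): c = -1.8200 + 0.3733i → escape time 3
(row=2, col=1): c = -1.6500 + 0.3733i → escape time 4
(row=2, col=2): c = -1.4800 + 0.3733i → escape time 4
(row=2, col=3): c = -1.3100 + 0.3733i → escape time 6
(row=2, col=4): c = -1.1400 + 0.3733i → escape time 6
(row=3, col=0): c = -1.8200 + -0.1900i → escape time 4
(row=3, col=1): c = -1.6500 + -0.1900i → escape time 4
(row=3, col=2): c = -1.4800 + -0.1900i → escape time 5
(row=3, col=3): c = -1.3100 + -0.1900i → escape time 6
(row=3, col=4): c = -1.1400 + -0.1900i → escape time 6

Answer: 11122
12333
34466
44566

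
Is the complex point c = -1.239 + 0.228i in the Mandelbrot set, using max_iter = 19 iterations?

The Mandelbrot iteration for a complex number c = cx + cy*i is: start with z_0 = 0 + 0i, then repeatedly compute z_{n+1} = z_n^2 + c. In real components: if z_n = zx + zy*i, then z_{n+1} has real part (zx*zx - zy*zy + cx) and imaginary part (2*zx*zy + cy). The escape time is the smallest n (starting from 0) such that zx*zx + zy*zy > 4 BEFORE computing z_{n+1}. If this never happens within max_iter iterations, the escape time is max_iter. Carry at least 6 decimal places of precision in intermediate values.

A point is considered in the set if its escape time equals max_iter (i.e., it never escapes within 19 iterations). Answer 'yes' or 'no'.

Answer: no

Derivation:
z_0 = 0 + 0i, c = -1.2390 + 0.2280i
Iter 1: z = -1.2390 + 0.2280i, |z|^2 = 1.5871
Iter 2: z = 0.2441 + -0.3370i, |z|^2 = 0.1732
Iter 3: z = -1.2930 + 0.0635i, |z|^2 = 1.6758
Iter 4: z = 0.4287 + 0.0639i, |z|^2 = 0.1879
Iter 5: z = -1.0593 + 0.2828i, |z|^2 = 1.2021
Iter 6: z = -0.1969 + -0.3711i, |z|^2 = 0.1765
Iter 7: z = -1.3380 + 0.3741i, |z|^2 = 1.9301
Iter 8: z = 0.4112 + -0.7731i, |z|^2 = 0.7668
Iter 9: z = -1.6676 + -0.4078i, |z|^2 = 2.9473
Iter 10: z = 1.3757 + 1.5881i, |z|^2 = 4.4146
Escaped at iteration 10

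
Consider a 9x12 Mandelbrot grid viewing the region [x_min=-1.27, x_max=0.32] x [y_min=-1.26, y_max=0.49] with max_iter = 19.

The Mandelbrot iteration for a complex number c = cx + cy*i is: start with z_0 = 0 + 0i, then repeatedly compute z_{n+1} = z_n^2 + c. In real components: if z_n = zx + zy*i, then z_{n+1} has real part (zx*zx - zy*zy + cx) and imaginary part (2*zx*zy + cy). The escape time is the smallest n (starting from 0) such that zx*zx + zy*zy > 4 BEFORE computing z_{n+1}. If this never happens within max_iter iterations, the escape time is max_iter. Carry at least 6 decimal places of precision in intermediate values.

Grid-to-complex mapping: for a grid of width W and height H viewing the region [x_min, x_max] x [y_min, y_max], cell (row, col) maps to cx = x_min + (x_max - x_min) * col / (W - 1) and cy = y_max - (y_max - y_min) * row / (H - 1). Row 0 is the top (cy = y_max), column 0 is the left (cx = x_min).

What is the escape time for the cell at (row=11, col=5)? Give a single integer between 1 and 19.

Answer: 3

Derivation:
z_0 = 0 + 0i, c = -0.2762 + -1.2600i
Iter 1: z = -0.2762 + -1.2600i, |z|^2 = 1.6639
Iter 2: z = -1.7875 + -0.5638i, |z|^2 = 3.5132
Iter 3: z = 2.6011 + 0.7558i, |z|^2 = 7.3370
Escaped at iteration 3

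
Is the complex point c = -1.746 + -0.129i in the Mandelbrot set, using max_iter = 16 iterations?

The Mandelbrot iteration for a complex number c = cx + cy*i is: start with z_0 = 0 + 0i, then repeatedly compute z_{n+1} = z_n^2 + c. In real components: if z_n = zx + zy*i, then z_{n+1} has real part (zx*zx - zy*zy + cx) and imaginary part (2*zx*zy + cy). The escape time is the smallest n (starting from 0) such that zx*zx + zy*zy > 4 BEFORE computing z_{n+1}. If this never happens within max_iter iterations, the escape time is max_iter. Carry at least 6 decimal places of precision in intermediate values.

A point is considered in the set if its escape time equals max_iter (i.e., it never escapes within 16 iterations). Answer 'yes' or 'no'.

Answer: no

Derivation:
z_0 = 0 + 0i, c = -1.7460 + -0.1290i
Iter 1: z = -1.7460 + -0.1290i, |z|^2 = 3.0652
Iter 2: z = 1.2859 + 0.3215i, |z|^2 = 1.7568
Iter 3: z = -0.1959 + 0.6977i, |z|^2 = 0.5252
Iter 4: z = -2.1945 + -0.4023i, |z|^2 = 4.9776
Escaped at iteration 4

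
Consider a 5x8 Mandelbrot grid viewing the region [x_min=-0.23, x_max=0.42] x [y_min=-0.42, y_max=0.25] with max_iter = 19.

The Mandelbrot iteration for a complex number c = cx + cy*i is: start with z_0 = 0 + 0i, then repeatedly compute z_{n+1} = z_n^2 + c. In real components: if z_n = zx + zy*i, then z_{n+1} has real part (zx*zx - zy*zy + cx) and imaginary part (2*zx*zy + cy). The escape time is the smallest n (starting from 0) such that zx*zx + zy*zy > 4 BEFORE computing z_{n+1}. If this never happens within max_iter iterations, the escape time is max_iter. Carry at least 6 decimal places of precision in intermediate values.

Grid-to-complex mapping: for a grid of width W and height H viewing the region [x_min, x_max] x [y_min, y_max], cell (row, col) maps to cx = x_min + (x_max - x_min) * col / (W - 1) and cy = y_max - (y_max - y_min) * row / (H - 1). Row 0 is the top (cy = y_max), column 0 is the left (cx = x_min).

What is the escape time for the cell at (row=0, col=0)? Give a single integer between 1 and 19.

Answer: 19

Derivation:
z_0 = 0 + 0i, c = -0.2300 + 0.2500i
Iter 1: z = -0.2300 + 0.2500i, |z|^2 = 0.1154
Iter 2: z = -0.2396 + 0.1350i, |z|^2 = 0.0756
Iter 3: z = -0.1908 + 0.1853i, |z|^2 = 0.0708
Iter 4: z = -0.2279 + 0.1793i, |z|^2 = 0.0841
Iter 5: z = -0.2102 + 0.1683i, |z|^2 = 0.0725
Iter 6: z = -0.2141 + 0.1793i, |z|^2 = 0.0780
Iter 7: z = -0.2163 + 0.1732i, |z|^2 = 0.0768
Iter 8: z = -0.2132 + 0.1751i, |z|^2 = 0.0761
Iter 9: z = -0.2152 + 0.1753i, |z|^2 = 0.0770
Iter 10: z = -0.2144 + 0.1745i, |z|^2 = 0.0764
Iter 11: z = -0.2145 + 0.1751i, |z|^2 = 0.0767
Iter 12: z = -0.2147 + 0.1749i, |z|^2 = 0.0767
Iter 13: z = -0.2145 + 0.1749i, |z|^2 = 0.0766
Iter 14: z = -0.2146 + 0.1750i, |z|^2 = 0.0767
Iter 15: z = -0.2146 + 0.1749i, |z|^2 = 0.0766
Iter 16: z = -0.2146 + 0.1749i, |z|^2 = 0.0766
Iter 17: z = -0.2146 + 0.1749i, |z|^2 = 0.0766
Iter 18: z = -0.2146 + 0.1749i, |z|^2 = 0.0766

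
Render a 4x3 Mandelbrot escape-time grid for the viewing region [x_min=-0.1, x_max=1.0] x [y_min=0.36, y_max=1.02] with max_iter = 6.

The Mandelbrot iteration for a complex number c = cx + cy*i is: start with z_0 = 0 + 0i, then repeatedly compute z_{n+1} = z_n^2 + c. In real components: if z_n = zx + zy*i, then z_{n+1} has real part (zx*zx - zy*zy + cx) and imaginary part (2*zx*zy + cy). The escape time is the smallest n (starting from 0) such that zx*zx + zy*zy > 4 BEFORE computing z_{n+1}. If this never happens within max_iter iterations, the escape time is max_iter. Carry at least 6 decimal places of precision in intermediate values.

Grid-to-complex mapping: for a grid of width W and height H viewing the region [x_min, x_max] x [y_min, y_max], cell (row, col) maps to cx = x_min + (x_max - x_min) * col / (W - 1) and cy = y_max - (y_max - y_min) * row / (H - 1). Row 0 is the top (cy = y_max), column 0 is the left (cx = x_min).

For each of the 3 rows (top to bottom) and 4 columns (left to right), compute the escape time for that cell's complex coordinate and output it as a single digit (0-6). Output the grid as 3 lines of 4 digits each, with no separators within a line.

(row=0, col=0): c = -0.1000 + 1.0200i → escape time 6
(row=0, col=1): c = 0.2667 + 1.0200i → escape time 3
(row=0, col=2): c = 0.6333 + 1.0200i → escape time 2
(row=0, col=3): c = 1.0000 + 1.0200i → escape time 2
(row=1, col=0): c = -0.1000 + 0.6900i → escape time 6
(row=1, col=1): c = 0.2667 + 0.6900i → escape time 6
(row=1, col=2): c = 0.6333 + 0.6900i → escape time 3
(row=1, col=3): c = 1.0000 + 0.6900i → escape time 2
(row=2, col=0): c = -0.1000 + 0.3600i → escape time 6
(row=2, col=1): c = 0.2667 + 0.3600i → escape time 6
(row=2, col=2): c = 0.6333 + 0.3600i → escape time 4
(row=2, col=3): c = 1.0000 + 0.3600i → escape time 2

Answer: 6322
6632
6642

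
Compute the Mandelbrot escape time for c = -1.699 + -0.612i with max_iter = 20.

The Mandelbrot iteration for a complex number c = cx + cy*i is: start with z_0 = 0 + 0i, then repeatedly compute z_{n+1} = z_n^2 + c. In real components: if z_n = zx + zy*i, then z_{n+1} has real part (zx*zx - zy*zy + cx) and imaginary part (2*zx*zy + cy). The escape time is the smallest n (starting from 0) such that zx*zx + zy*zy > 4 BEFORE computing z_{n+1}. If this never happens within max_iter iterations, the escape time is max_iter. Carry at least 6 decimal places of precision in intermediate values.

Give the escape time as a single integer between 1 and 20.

z_0 = 0 + 0i, c = -1.6990 + -0.6120i
Iter 1: z = -1.6990 + -0.6120i, |z|^2 = 3.2611
Iter 2: z = 0.8131 + 1.4676i, |z|^2 = 2.8148
Iter 3: z = -3.1917 + 1.7744i, |z|^2 = 13.3357
Escaped at iteration 3

Answer: 3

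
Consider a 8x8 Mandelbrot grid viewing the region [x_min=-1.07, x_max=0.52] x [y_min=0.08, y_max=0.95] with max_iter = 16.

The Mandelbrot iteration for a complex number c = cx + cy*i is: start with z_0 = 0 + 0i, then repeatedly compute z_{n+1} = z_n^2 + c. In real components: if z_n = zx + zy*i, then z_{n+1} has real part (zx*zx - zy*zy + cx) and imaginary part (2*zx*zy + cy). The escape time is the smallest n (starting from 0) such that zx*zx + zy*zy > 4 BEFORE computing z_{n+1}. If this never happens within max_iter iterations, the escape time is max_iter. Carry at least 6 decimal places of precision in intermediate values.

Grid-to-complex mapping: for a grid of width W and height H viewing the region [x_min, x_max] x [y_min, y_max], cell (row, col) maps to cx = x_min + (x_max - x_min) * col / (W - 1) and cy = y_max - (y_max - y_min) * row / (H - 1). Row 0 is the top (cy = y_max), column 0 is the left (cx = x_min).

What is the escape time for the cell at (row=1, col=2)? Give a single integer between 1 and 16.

Answer: 4

Derivation:
z_0 = 0 + 0i, c = -0.6157 + 0.8257i
Iter 1: z = -0.6157 + 0.8257i, |z|^2 = 1.0609
Iter 2: z = -0.9184 + -0.1911i, |z|^2 = 0.8800
Iter 3: z = 0.1913 + 1.1767i, |z|^2 = 1.4213
Iter 4: z = -1.9638 + 1.2758i, |z|^2 = 5.4843
Escaped at iteration 4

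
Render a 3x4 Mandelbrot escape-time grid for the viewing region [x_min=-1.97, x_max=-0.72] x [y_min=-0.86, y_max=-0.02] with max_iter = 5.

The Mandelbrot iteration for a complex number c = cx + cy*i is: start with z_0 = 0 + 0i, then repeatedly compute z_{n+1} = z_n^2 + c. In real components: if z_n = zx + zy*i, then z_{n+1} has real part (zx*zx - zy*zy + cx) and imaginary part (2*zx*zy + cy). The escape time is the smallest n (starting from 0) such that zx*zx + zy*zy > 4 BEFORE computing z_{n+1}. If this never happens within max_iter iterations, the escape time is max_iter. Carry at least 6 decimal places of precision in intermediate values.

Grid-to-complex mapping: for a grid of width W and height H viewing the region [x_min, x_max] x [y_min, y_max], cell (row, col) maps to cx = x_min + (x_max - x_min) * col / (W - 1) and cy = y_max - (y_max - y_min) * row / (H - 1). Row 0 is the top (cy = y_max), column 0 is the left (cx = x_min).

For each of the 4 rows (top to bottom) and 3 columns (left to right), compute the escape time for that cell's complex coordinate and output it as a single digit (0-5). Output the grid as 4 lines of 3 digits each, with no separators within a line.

(row=0, col=0): c = -1.9700 + -0.0200i → escape time 5
(row=0, col=1): c = -1.3450 + -0.0200i → escape time 5
(row=0, col=2): c = -0.7200 + -0.0200i → escape time 5
(row=1, col=0): c = -1.9700 + -0.3000i → escape time 2
(row=1, col=1): c = -1.3450 + -0.3000i → escape time 5
(row=1, col=2): c = -0.7200 + -0.3000i → escape time 5
(row=2, col=0): c = -1.9700 + -0.5800i → escape time 1
(row=2, col=1): c = -1.3450 + -0.5800i → escape time 3
(row=2, col=2): c = -0.7200 + -0.5800i → escape time 5
(row=3, col=0): c = -1.9700 + -0.8600i → escape time 1
(row=3, col=1): c = -1.3450 + -0.8600i → escape time 3
(row=3, col=2): c = -0.7200 + -0.8600i → escape time 4

Answer: 555
255
135
134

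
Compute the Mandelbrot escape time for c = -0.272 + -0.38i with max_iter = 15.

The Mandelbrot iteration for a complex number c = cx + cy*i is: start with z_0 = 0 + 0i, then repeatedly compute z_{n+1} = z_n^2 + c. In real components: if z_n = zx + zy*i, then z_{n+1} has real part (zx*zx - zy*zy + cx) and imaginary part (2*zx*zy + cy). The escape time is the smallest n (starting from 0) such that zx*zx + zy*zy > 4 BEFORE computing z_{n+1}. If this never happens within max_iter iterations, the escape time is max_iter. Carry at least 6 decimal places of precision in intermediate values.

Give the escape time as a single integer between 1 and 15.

Answer: 15

Derivation:
z_0 = 0 + 0i, c = -0.2720 + -0.3800i
Iter 1: z = -0.2720 + -0.3800i, |z|^2 = 0.2184
Iter 2: z = -0.3424 + -0.1733i, |z|^2 = 0.1473
Iter 3: z = -0.1848 + -0.2613i, |z|^2 = 0.1024
Iter 4: z = -0.3062 + -0.2834i, |z|^2 = 0.1741
Iter 5: z = -0.2586 + -0.2065i, |z|^2 = 0.1095
Iter 6: z = -0.2478 + -0.2732i, |z|^2 = 0.1360
Iter 7: z = -0.2853 + -0.2446i, |z|^2 = 0.1412
Iter 8: z = -0.2505 + -0.2404i, |z|^2 = 0.1205
Iter 9: z = -0.2671 + -0.2596i, |z|^2 = 0.1387
Iter 10: z = -0.2680 + -0.2414i, |z|^2 = 0.1301
Iter 11: z = -0.2584 + -0.2506i, |z|^2 = 0.1296
Iter 12: z = -0.2680 + -0.2505i, |z|^2 = 0.1346
Iter 13: z = -0.2629 + -0.2457i, |z|^2 = 0.1295
Iter 14: z = -0.2633 + -0.2508i, |z|^2 = 0.1322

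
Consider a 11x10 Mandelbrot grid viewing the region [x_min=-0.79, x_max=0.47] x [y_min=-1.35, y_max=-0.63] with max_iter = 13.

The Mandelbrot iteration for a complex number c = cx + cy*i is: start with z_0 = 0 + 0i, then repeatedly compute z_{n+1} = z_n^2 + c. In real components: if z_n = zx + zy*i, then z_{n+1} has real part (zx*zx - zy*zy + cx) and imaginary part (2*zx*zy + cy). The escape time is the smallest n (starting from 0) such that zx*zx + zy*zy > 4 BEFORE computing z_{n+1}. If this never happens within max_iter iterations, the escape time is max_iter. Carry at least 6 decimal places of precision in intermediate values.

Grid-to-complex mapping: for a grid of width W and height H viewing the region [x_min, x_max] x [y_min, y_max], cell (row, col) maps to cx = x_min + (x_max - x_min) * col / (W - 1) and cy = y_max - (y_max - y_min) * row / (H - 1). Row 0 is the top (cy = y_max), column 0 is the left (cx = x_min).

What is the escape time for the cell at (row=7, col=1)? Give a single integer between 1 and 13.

z_0 = 0 + 0i, c = -0.6640 + -1.1900i
Iter 1: z = -0.6640 + -1.1900i, |z|^2 = 1.8570
Iter 2: z = -1.6392 + 0.3903i, |z|^2 = 2.8393
Iter 3: z = 1.8706 + -2.4696i, |z|^2 = 9.5984
Escaped at iteration 3

Answer: 3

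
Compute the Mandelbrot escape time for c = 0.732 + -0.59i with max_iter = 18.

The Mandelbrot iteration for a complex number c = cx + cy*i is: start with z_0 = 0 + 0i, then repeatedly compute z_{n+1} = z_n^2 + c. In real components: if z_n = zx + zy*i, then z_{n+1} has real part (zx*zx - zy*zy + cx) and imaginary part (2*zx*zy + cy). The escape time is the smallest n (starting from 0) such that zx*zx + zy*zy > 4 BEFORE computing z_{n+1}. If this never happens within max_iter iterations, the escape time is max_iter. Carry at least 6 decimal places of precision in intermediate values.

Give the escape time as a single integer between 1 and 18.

z_0 = 0 + 0i, c = 0.7320 + -0.5900i
Iter 1: z = 0.7320 + -0.5900i, |z|^2 = 0.8839
Iter 2: z = 0.9197 + -1.4538i, |z|^2 = 2.9593
Iter 3: z = -0.5355 + -3.2641i, |z|^2 = 10.9412
Escaped at iteration 3

Answer: 3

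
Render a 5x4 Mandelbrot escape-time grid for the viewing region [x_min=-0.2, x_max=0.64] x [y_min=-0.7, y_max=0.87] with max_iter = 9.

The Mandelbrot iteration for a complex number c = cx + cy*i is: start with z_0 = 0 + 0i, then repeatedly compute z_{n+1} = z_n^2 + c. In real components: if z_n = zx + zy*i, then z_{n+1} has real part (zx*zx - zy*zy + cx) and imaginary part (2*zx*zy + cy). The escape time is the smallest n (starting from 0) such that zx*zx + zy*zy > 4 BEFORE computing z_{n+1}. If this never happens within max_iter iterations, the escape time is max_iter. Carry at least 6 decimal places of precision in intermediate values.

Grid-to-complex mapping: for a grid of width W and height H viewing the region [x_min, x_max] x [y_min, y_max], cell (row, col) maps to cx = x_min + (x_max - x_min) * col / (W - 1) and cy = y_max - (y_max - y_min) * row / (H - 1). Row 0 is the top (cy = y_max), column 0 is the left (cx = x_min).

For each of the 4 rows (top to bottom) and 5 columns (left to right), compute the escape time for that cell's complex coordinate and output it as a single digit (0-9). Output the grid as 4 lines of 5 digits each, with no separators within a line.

(row=0, col=0): c = -0.2000 + 0.8700i → escape time 9
(row=0, col=1): c = 0.0100 + 0.8700i → escape time 9
(row=0, col=2): c = 0.2200 + 0.8700i → escape time 4
(row=0, col=3): c = 0.4300 + 0.8700i → escape time 3
(row=0, col=4): c = 0.6400 + 0.8700i → escape time 2
(row=1, col=0): c = -0.2000 + 0.3467i → escape time 9
(row=1, col=1): c = 0.0100 + 0.3467i → escape time 9
(row=1, col=2): c = 0.2200 + 0.3467i → escape time 9
(row=1, col=3): c = 0.4300 + 0.3467i → escape time 9
(row=1, col=4): c = 0.6400 + 0.3467i → escape time 3
(row=2, col=0): c = -0.2000 + -0.1767i → escape time 9
(row=2, col=1): c = 0.0100 + -0.1767i → escape time 9
(row=2, col=2): c = 0.2200 + -0.1767i → escape time 9
(row=2, col=3): c = 0.4300 + -0.1767i → escape time 8
(row=2, col=4): c = 0.6400 + -0.1767i → escape time 4
(row=3, col=0): c = -0.2000 + -0.7000i → escape time 9
(row=3, col=1): c = 0.0100 + -0.7000i → escape time 9
(row=3, col=2): c = 0.2200 + -0.7000i → escape time 6
(row=3, col=3): c = 0.4300 + -0.7000i → escape time 4
(row=3, col=4): c = 0.6400 + -0.7000i → escape time 3

Answer: 99432
99993
99984
99643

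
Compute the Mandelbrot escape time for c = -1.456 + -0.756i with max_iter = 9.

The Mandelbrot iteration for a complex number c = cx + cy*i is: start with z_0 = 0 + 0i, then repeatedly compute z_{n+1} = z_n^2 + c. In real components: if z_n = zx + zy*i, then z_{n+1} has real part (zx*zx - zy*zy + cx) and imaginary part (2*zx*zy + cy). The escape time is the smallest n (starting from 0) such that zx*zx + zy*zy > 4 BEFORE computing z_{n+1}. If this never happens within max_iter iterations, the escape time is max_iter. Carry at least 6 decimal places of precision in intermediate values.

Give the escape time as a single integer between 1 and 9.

Answer: 3

Derivation:
z_0 = 0 + 0i, c = -1.4560 + -0.7560i
Iter 1: z = -1.4560 + -0.7560i, |z|^2 = 2.6915
Iter 2: z = 0.0924 + 1.4455i, |z|^2 = 2.0979
Iter 3: z = -3.5369 + -0.4889i, |z|^2 = 12.7483
Escaped at iteration 3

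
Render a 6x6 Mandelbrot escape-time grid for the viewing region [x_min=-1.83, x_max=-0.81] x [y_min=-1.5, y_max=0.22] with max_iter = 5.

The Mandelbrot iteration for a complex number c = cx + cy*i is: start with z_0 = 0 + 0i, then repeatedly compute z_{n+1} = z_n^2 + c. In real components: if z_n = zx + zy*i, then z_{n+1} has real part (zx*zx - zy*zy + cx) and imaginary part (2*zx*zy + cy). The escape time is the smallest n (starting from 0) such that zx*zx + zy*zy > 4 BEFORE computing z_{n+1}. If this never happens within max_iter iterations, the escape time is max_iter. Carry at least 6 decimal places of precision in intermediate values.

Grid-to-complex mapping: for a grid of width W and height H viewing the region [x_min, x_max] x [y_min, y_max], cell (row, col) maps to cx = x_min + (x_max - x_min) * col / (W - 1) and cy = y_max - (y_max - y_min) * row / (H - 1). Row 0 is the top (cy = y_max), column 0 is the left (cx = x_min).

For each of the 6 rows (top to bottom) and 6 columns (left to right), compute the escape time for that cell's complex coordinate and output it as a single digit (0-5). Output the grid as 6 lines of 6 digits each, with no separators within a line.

Answer: 445555
455555
333555
133334
122333
111222

Derivation:
(row=0, col=0): c = -1.8300 + 0.2200i → escape time 4
(row=0, col=1): c = -1.6260 + 0.2200i → escape time 4
(row=0, col=2): c = -1.4220 + 0.2200i → escape time 5
(row=0, col=3): c = -1.2180 + 0.2200i → escape time 5
(row=0, col=4): c = -1.0140 + 0.2200i → escape time 5
(row=0, col=5): c = -0.8100 + 0.2200i → escape time 5
(row=1, col=0): c = -1.8300 + -0.1240i → escape time 4
(row=1, col=1): c = -1.6260 + -0.1240i → escape time 5
(row=1, col=2): c = -1.4220 + -0.1240i → escape time 5
(row=1, col=3): c = -1.2180 + -0.1240i → escape time 5
(row=1, col=4): c = -1.0140 + -0.1240i → escape time 5
(row=1, col=5): c = -0.8100 + -0.1240i → escape time 5
(row=2, col=0): c = -1.8300 + -0.4680i → escape time 3
(row=2, col=1): c = -1.6260 + -0.4680i → escape time 3
(row=2, col=2): c = -1.4220 + -0.4680i → escape time 3
(row=2, col=3): c = -1.2180 + -0.4680i → escape time 5
(row=2, col=4): c = -1.0140 + -0.4680i → escape time 5
(row=2, col=5): c = -0.8100 + -0.4680i → escape time 5
(row=3, col=0): c = -1.8300 + -0.8120i → escape time 1
(row=3, col=1): c = -1.6260 + -0.8120i → escape time 3
(row=3, col=2): c = -1.4220 + -0.8120i → escape time 3
(row=3, col=3): c = -1.2180 + -0.8120i → escape time 3
(row=3, col=4): c = -1.0140 + -0.8120i → escape time 3
(row=3, col=5): c = -0.8100 + -0.8120i → escape time 4
(row=4, col=0): c = -1.8300 + -1.1560i → escape time 1
(row=4, col=1): c = -1.6260 + -1.1560i → escape time 2
(row=4, col=2): c = -1.4220 + -1.1560i → escape time 2
(row=4, col=3): c = -1.2180 + -1.1560i → escape time 3
(row=4, col=4): c = -1.0140 + -1.1560i → escape time 3
(row=4, col=5): c = -0.8100 + -1.1560i → escape time 3
(row=5, col=0): c = -1.8300 + -1.5000i → escape time 1
(row=5, col=1): c = -1.6260 + -1.5000i → escape time 1
(row=5, col=2): c = -1.4220 + -1.5000i → escape time 1
(row=5, col=3): c = -1.2180 + -1.5000i → escape time 2
(row=5, col=4): c = -1.0140 + -1.5000i → escape time 2
(row=5, col=5): c = -0.8100 + -1.5000i → escape time 2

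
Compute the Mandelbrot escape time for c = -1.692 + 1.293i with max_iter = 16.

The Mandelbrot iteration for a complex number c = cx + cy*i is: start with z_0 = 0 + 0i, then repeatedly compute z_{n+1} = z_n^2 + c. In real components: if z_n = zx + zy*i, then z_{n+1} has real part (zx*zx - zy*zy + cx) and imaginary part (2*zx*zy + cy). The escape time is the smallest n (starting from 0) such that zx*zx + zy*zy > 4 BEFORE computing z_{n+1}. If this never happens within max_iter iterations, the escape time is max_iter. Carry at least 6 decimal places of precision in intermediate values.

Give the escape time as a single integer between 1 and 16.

Answer: 1

Derivation:
z_0 = 0 + 0i, c = -1.6920 + 1.2930i
Iter 1: z = -1.6920 + 1.2930i, |z|^2 = 4.5347
Escaped at iteration 1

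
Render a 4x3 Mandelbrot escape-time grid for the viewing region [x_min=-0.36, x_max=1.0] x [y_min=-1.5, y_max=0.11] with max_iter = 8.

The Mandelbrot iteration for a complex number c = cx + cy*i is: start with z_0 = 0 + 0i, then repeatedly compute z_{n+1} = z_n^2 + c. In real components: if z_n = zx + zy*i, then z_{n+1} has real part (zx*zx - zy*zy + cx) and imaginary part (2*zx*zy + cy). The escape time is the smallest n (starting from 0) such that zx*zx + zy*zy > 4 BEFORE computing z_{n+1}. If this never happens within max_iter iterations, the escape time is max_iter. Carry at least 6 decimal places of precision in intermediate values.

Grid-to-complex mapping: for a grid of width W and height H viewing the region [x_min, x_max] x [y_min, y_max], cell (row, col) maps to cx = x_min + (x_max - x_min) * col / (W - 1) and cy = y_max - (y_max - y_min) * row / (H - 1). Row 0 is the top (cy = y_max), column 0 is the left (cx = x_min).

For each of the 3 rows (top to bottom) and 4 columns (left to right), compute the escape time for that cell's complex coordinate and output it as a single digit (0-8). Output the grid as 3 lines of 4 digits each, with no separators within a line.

Answer: 8842
8832
2222

Derivation:
(row=0, col=0): c = -0.3600 + 0.1100i → escape time 8
(row=0, col=1): c = 0.0933 + 0.1100i → escape time 8
(row=0, col=2): c = 0.5467 + 0.1100i → escape time 4
(row=0, col=3): c = 1.0000 + 0.1100i → escape time 2
(row=1, col=0): c = -0.3600 + -0.6950i → escape time 8
(row=1, col=1): c = 0.0933 + -0.6950i → escape time 8
(row=1, col=2): c = 0.5467 + -0.6950i → escape time 3
(row=1, col=3): c = 1.0000 + -0.6950i → escape time 2
(row=2, col=0): c = -0.3600 + -1.5000i → escape time 2
(row=2, col=1): c = 0.0933 + -1.5000i → escape time 2
(row=2, col=2): c = 0.5467 + -1.5000i → escape time 2
(row=2, col=3): c = 1.0000 + -1.5000i → escape time 2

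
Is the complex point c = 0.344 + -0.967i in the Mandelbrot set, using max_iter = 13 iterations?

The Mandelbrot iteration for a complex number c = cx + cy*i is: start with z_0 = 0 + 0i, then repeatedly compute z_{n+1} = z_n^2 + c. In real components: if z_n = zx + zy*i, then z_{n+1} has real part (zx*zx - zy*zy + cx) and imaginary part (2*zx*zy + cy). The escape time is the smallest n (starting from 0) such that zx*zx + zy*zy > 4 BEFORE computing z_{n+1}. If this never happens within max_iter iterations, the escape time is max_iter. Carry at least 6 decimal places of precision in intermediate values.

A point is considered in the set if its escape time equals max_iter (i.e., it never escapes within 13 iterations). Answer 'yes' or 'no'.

Answer: no

Derivation:
z_0 = 0 + 0i, c = 0.3440 + -0.9670i
Iter 1: z = 0.3440 + -0.9670i, |z|^2 = 1.0534
Iter 2: z = -0.4728 + -1.6323i, |z|^2 = 2.8879
Iter 3: z = -2.0969 + 0.5763i, |z|^2 = 4.7291
Escaped at iteration 3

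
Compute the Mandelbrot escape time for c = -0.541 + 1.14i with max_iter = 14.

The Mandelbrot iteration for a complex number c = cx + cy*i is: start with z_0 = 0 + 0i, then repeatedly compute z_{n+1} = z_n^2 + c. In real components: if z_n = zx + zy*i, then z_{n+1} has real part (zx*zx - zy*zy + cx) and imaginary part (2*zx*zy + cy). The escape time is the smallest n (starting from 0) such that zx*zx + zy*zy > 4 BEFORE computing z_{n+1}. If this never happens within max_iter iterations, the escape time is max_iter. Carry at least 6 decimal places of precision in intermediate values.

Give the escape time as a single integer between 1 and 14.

z_0 = 0 + 0i, c = -0.5410 + 1.1400i
Iter 1: z = -0.5410 + 1.1400i, |z|^2 = 1.5923
Iter 2: z = -1.5479 + -0.0935i, |z|^2 = 2.4048
Iter 3: z = 1.8463 + 1.4294i, |z|^2 = 5.4521
Escaped at iteration 3

Answer: 3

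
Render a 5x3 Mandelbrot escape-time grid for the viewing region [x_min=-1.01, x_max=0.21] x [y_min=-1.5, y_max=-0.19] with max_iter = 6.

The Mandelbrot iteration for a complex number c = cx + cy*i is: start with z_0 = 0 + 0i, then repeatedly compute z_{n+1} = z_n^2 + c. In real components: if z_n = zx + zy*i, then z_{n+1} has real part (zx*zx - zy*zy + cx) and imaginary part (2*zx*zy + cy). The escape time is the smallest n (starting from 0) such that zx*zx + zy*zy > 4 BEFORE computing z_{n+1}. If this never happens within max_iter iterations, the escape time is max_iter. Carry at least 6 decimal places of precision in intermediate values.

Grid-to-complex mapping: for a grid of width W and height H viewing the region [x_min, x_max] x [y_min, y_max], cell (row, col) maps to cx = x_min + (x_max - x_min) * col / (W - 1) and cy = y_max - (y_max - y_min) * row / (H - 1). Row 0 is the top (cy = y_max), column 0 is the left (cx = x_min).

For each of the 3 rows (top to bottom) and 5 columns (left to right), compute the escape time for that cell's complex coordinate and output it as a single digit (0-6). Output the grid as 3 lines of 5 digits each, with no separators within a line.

(row=0, col=0): c = -1.0100 + -0.1900i → escape time 6
(row=0, col=1): c = -0.7050 + -0.1900i → escape time 6
(row=0, col=2): c = -0.4000 + -0.1900i → escape time 6
(row=0, col=3): c = -0.0950 + -0.1900i → escape time 6
(row=0, col=4): c = 0.2100 + -0.1900i → escape time 6
(row=1, col=0): c = -1.0100 + -0.8450i → escape time 3
(row=1, col=1): c = -0.7050 + -0.8450i → escape time 4
(row=1, col=2): c = -0.4000 + -0.8450i → escape time 5
(row=1, col=3): c = -0.0950 + -0.8450i → escape time 6
(row=1, col=4): c = 0.2100 + -0.8450i → escape time 5
(row=2, col=0): c = -1.0100 + -1.5000i → escape time 2
(row=2, col=1): c = -0.7050 + -1.5000i → escape time 2
(row=2, col=2): c = -0.4000 + -1.5000i → escape time 2
(row=2, col=3): c = -0.0950 + -1.5000i → escape time 2
(row=2, col=4): c = 0.2100 + -1.5000i → escape time 2

Answer: 66666
34565
22222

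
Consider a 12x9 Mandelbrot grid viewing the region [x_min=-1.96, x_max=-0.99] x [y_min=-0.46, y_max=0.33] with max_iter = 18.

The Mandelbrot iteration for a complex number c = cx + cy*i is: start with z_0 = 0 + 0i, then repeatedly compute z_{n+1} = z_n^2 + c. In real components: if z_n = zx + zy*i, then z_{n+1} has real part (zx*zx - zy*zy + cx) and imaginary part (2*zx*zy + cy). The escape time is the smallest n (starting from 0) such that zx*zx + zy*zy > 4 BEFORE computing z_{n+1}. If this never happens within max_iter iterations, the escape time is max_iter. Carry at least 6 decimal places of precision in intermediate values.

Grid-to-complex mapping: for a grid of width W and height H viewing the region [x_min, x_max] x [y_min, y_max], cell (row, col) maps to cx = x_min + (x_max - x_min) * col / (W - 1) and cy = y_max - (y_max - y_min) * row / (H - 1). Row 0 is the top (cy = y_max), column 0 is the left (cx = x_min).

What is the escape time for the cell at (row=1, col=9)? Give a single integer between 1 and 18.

Answer: 18

Derivation:
z_0 = 0 + 0i, c = -1.1664 + 0.2313i
Iter 1: z = -1.1664 + 0.2313i, |z|^2 = 1.4139
Iter 2: z = 0.1406 + -0.3082i, |z|^2 = 0.1147
Iter 3: z = -1.2416 + 0.1446i, |z|^2 = 1.5625
Iter 4: z = 0.3543 + -0.1278i, |z|^2 = 0.1418
Iter 5: z = -1.0572 + 0.1407i, |z|^2 = 1.1375
Iter 6: z = -0.0685 + -0.0662i, |z|^2 = 0.0091
Iter 7: z = -1.1661 + 0.2403i, |z|^2 = 1.4174
Iter 8: z = 0.1356 + -0.3292i, |z|^2 = 0.1267
Iter 9: z = -1.2564 + 0.1420i, |z|^2 = 1.5986
Iter 10: z = 0.3919 + -0.1255i, |z|^2 = 0.1693
Iter 11: z = -1.0285 + 0.1329i, |z|^2 = 1.0756
Iter 12: z = -0.1261 + -0.0420i, |z|^2 = 0.0177
Iter 13: z = -1.1522 + 0.2419i, |z|^2 = 1.3861
Iter 14: z = 0.1028 + -0.3261i, |z|^2 = 0.1169
Iter 15: z = -1.2621 + 0.1642i, |z|^2 = 1.6200
Iter 16: z = 0.3997 + -0.1833i, |z|^2 = 0.1933
Iter 17: z = -1.0402 + 0.0847i, |z|^2 = 1.0893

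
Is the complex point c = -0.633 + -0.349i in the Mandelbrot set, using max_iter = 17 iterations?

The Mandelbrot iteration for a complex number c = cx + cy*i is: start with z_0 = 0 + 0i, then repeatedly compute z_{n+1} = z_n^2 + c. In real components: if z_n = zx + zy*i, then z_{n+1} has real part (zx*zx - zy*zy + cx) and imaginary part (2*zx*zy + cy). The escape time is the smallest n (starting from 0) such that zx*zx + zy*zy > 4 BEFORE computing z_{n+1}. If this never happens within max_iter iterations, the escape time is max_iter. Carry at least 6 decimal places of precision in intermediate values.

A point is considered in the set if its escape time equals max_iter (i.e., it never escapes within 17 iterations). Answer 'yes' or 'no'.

Answer: yes

Derivation:
z_0 = 0 + 0i, c = -0.6330 + -0.3490i
Iter 1: z = -0.6330 + -0.3490i, |z|^2 = 0.5225
Iter 2: z = -0.3541 + 0.0928i, |z|^2 = 0.1340
Iter 3: z = -0.5162 + -0.4147i, |z|^2 = 0.4385
Iter 4: z = -0.5385 + 0.0792i, |z|^2 = 0.2963
Iter 5: z = -0.3493 + -0.4343i, |z|^2 = 0.3106
Iter 6: z = -0.6996 + -0.0456i, |z|^2 = 0.4916
Iter 7: z = -0.1456 + -0.2852i, |z|^2 = 0.1025
Iter 8: z = -0.6931 + -0.2660i, |z|^2 = 0.5512
Iter 9: z = -0.2233 + 0.0197i, |z|^2 = 0.0503
Iter 10: z = -0.5835 + -0.3578i, |z|^2 = 0.4685
Iter 11: z = -0.4205 + 0.0686i, |z|^2 = 0.1815
Iter 12: z = -0.4609 + -0.4067i, |z|^2 = 0.3778
Iter 13: z = -0.5860 + 0.0258i, |z|^2 = 0.3441
Iter 14: z = -0.2903 + -0.3793i, |z|^2 = 0.2281
Iter 15: z = -0.6926 + -0.1288i, |z|^2 = 0.4963
Iter 16: z = -0.1699 + -0.1706i, |z|^2 = 0.0580
Did not escape in 17 iterations → in set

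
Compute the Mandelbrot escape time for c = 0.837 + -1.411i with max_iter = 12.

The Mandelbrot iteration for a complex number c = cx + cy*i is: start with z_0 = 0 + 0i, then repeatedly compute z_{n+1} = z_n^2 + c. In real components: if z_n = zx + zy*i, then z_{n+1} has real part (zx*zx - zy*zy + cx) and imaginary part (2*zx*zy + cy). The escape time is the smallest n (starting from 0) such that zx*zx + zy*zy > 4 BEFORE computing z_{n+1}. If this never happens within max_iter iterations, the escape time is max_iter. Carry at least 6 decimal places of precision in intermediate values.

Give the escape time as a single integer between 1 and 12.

Answer: 2

Derivation:
z_0 = 0 + 0i, c = 0.8370 + -1.4110i
Iter 1: z = 0.8370 + -1.4110i, |z|^2 = 2.6915
Iter 2: z = -0.4534 + -3.7730i, |z|^2 = 14.4412
Escaped at iteration 2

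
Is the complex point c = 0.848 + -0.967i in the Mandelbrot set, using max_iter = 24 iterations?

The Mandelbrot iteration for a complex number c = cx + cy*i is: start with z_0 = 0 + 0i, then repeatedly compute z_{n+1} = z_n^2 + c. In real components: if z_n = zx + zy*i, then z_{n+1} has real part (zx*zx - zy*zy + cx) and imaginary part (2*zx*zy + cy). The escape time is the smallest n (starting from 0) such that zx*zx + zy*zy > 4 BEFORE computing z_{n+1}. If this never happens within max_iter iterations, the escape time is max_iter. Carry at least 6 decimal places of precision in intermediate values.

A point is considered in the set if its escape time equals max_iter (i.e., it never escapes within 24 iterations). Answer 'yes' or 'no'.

Answer: no

Derivation:
z_0 = 0 + 0i, c = 0.8480 + -0.9670i
Iter 1: z = 0.8480 + -0.9670i, |z|^2 = 1.6542
Iter 2: z = 0.6320 + -2.6070i, |z|^2 = 7.1961
Escaped at iteration 2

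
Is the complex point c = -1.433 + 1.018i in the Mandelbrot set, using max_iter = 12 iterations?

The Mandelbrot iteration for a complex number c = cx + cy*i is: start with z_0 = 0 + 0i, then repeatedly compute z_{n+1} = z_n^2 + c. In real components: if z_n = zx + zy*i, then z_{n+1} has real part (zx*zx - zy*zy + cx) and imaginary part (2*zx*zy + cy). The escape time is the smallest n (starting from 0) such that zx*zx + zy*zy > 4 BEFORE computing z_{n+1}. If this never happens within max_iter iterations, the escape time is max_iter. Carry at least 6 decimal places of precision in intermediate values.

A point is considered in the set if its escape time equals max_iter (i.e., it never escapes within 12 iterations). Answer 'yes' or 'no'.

z_0 = 0 + 0i, c = -1.4330 + 1.0180i
Iter 1: z = -1.4330 + 1.0180i, |z|^2 = 3.0898
Iter 2: z = -0.4158 + -1.8996i, |z|^2 = 3.7814
Iter 3: z = -4.8685 + 2.5978i, |z|^2 = 30.4512
Escaped at iteration 3

Answer: no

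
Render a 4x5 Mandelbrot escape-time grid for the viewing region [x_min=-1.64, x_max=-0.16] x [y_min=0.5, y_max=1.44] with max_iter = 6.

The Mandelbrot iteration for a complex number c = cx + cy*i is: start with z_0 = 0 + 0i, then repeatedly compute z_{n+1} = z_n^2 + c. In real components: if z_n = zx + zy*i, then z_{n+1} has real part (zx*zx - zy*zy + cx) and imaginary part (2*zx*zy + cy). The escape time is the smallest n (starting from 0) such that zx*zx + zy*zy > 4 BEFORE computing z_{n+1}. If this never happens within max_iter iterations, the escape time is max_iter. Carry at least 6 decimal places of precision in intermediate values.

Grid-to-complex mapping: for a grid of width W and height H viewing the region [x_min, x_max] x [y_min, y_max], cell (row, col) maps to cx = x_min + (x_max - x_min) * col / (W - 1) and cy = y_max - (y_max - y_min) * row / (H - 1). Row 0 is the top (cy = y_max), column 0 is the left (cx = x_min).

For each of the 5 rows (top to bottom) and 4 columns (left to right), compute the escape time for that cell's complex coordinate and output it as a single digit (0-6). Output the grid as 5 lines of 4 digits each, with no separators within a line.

(row=0, col=0): c = -1.6400 + 1.4400i → escape time 1
(row=0, col=1): c = -1.1467 + 1.4400i → escape time 2
(row=0, col=2): c = -0.6533 + 1.4400i → escape time 2
(row=0, col=3): c = -0.1600 + 1.4400i → escape time 2
(row=1, col=0): c = -1.6400 + 1.2050i → escape time 1
(row=1, col=1): c = -1.1467 + 1.2050i → escape time 2
(row=1, col=2): c = -0.6533 + 1.2050i → escape time 3
(row=1, col=3): c = -0.1600 + 1.2050i → escape time 3
(row=2, col=0): c = -1.6400 + 0.9700i → escape time 2
(row=2, col=1): c = -1.1467 + 0.9700i → escape time 3
(row=2, col=2): c = -0.6533 + 0.9700i → escape time 4
(row=2, col=3): c = -0.1600 + 0.9700i → escape time 6
(row=3, col=0): c = -1.6400 + 0.7350i → escape time 3
(row=3, col=1): c = -1.1467 + 0.7350i → escape time 3
(row=3, col=2): c = -0.6533 + 0.7350i → escape time 5
(row=3, col=3): c = -0.1600 + 0.7350i → escape time 6
(row=4, col=0): c = -1.6400 + 0.5000i → escape time 3
(row=4, col=1): c = -1.1467 + 0.5000i → escape time 5
(row=4, col=2): c = -0.6533 + 0.5000i → escape time 6
(row=4, col=3): c = -0.1600 + 0.5000i → escape time 6

Answer: 1222
1233
2346
3356
3566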